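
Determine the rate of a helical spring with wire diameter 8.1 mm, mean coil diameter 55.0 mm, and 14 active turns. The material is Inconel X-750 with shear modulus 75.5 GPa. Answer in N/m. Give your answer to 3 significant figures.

k = Gd⁴/(8D³N_a) = (75.5×10³ × 8.1⁴) / (8 × 55.0³ × 14)
  = 3.25003e+08 / 1.8634e+07 = 17.441 N/mm = 17441 N/m

17400 N/m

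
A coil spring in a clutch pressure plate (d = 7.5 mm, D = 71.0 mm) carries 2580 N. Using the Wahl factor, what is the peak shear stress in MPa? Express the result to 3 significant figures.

1280 MPa

Spring index C = D/d = 71.0/7.5 = 9.4667
K_W = (4C−1)/(4C−4) + 0.615/C = 36.867/33.867 + 0.0650 = 1.1535
τ₀ = 8FD/(πd³) = 8·2580·71.0/(π·7.5³) = 1.46544e+06/1325.4 = 1105.7 MPa
τ_max = K·τ₀ = 1.1535 × 1105.7 = 1275.5 MPa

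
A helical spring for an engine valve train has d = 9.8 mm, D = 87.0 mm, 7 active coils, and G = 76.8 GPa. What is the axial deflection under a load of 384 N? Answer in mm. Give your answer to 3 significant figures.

20.0 mm

k = Gd⁴/(8D³N_a) = (76.8×10³)(9.8⁴)/(8·87.0³·7) = 19.21 N/mm
δ = F/k = 384 / 19.21 = 19.99 mm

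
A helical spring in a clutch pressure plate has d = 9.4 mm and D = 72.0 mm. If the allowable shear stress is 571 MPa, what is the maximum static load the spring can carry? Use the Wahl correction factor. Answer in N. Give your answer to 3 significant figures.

C = D/d = 72.0/9.4 = 7.6596
K_W = (4C−1)/(4C−4) + 0.615/C = 29.638/26.638 + 0.0803 = 1.1929
τ_max = K·8FD/(πd³) → F_max = τ_allow·πd³/(8DK)
F_max = 571·π·9.4³/(8·72.0·1.1929) = 1.4899e+06/687.12 = 2168.4 N

2170 N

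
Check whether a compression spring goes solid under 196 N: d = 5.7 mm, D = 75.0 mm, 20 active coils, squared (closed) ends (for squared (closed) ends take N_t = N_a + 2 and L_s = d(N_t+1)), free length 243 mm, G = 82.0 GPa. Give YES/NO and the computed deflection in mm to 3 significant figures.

YES, δ = 153 mm

k = Gd⁴/(8D³N_a) = (82.0×10³)(5.7⁴)/(8·75.0³·20) = 1.2824 N/mm
N_t = 22; L_s = 5.7·23 = 131.1 mm; δ_solid = L₀ − L_s = 243 − 131.1 = 111.9 mm
δ = F/k = 196/1.2824 = 152.84 mm
δ ≥ δ_solid → spring goes solid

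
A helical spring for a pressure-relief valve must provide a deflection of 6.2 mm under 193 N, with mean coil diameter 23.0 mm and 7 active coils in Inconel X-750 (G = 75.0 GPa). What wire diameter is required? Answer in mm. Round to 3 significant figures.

4.10 mm

Required rate k = F/δ = 193/6.2 = 31.129 N/mm
d = (8D³N_a·k / G)^(1/4) = (8·23.0³·7·31.129 / (75.0×10³))^0.25
  = (282.8)^0.25 = 4.1008 mm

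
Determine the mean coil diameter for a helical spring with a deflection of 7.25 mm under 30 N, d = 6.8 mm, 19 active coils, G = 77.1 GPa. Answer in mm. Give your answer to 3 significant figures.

Required rate k = F/δ = 30/7.25 = 4.1379 N/mm
D = (Gd⁴/(8N_a·k))^(1/3) = (77.1×10³·6.8⁴/(8·19·4.1379))^(1/3)
  = (262098)^(1/3) = 63.9962 mm

64.0 mm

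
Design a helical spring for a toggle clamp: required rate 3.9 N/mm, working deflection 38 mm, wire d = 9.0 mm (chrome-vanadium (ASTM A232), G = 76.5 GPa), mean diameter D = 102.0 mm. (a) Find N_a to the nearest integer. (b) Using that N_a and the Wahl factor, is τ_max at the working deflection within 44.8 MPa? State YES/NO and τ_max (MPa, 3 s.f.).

(a) 15 coils; (b) NO, τ_max = 60.1 MPa

N_a = Gd⁴/(8D³k) = (76.5×10³)(9.0⁴)/(8·102.0³·3.9) = 15.16 → N_a = 15
Actual rate k = Gd⁴/(8D³·15) = 3.9414 N/mm
Working load F = kδ = 3.9414·38 = 149.77 N
C = 102.0/9.0 = 11.3333; K_W = (4C−1)/(4C−4)+0.615/C = 1.1268
τ_max = K_W·8FD/(πd³) = 1.1268·53.364 = 60.133 MPa
τ_max > 44.8 MPa → exceeds allowable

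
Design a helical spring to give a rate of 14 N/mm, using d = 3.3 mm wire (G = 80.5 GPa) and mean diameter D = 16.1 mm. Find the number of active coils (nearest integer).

20

N_a = Gd⁴/(8D³k) = (80.5×10³ × 3.3⁴)/(8 × 16.1³ × 14)
    = 9.54666e+06 / 467407 = 20.42 → 20 coils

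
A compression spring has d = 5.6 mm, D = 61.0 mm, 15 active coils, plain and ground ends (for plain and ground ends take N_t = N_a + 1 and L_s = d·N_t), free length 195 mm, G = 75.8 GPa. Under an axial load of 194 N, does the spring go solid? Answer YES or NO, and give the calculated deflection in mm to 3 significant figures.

NO, δ = 70.9 mm

k = Gd⁴/(8D³N_a) = (75.8×10³)(5.6⁴)/(8·61.0³·15) = 2.7368 N/mm
N_t = 16; L_s = 5.6·16 = 89.6 mm; δ_solid = L₀ − L_s = 195 − 89.6 = 105.4 mm
δ = F/k = 194/2.7368 = 70.884 mm
δ < δ_solid → spring does not go solid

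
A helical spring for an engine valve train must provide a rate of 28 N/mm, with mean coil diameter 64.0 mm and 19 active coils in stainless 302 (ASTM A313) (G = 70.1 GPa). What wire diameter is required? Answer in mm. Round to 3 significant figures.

11.2 mm

d = (8D³N_a·k / G)^(1/4) = (8·64.0³·19·28 / (70.1×10³))^0.25
  = (15916)^0.25 = 11.2320 mm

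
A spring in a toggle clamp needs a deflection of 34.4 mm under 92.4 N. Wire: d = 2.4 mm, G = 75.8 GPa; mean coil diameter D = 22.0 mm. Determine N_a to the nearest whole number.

11

Required rate k = F/δ = 92.4/34.4 = 2.686 N/mm
N_a = Gd⁴/(8D³k) = (75.8×10³ × 2.4⁴)/(8 × 22.0³ × 2.686)
    = 2.51486e+06 / 228808 = 10.99 → 11 coils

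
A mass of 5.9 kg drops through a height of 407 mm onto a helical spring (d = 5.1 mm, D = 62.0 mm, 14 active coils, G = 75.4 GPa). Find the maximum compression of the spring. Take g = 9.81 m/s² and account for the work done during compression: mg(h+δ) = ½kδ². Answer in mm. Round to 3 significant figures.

k = Gd⁴/(8D³N_a) = (75.4×10³)(5.1⁴)/(8·62.0³·14) = 1.911 N/mm
W = mg = 5.9 × 9.81 = 57.879 N
½kδ² − Wδ − Wh = 0 → δ = (W + √(W² + 2kWh))/k
δ = (57.879 + √(3350 + 90033.6))/1.911 = (57.879 + 305.59)/1.911 = 190.2 mm

190 mm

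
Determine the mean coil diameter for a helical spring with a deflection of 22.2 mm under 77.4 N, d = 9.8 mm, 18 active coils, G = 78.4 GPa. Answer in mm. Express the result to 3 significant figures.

113 mm

Required rate k = F/δ = 77.4/22.2 = 3.4865 N/mm
D = (Gd⁴/(8N_a·k))^(1/3) = (78.4×10³·9.8⁴/(8·18·3.4865))^(1/3)
  = (1.44036e+06)^(1/3) = 112.9336 mm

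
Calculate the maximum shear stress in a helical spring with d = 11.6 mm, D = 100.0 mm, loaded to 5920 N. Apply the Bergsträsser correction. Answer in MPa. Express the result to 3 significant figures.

1120 MPa

Spring index C = D/d = 100.0/11.6 = 8.6207
K_B = (4C+2)/(4C−3) = 36.483/31.483 = 1.1588
τ₀ = 8FD/(πd³) = 8·5920·100.0/(π·11.6³) = 4.736e+06/4903.7 = 965.8 MPa
τ_max = K·τ₀ = 1.1588 × 965.8 = 1119.2 MPa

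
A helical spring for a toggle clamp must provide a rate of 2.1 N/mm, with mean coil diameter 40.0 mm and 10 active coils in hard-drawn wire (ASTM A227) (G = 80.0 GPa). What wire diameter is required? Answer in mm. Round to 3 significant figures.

d = (8D³N_a·k / G)^(1/4) = (8·40.0³·10·2.1 / (80.0×10³))^0.25
  = (134.4)^0.25 = 3.4049 mm

3.40 mm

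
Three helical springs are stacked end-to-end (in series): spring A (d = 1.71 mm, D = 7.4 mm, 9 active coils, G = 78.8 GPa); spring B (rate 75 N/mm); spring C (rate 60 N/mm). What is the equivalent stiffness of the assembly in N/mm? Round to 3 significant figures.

13.6 N/mm

k_A = Gd⁴/(8D³N_a) = (78.8×10³)(1.71⁴)/(8·7.4³·9) = 23.093 N/mm
Series: 1/k_eq = 1/23.093 + 1/75 + 1/60 = 0.073303; k_eq = 13.642 N/mm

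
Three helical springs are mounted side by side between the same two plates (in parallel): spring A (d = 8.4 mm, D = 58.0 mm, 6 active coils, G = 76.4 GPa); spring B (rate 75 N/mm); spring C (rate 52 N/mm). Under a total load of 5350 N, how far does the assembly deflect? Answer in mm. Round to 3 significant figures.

k_A = Gd⁴/(8D³N_a) = (76.4×10³)(8.4⁴)/(8·58.0³·6) = 40.615 N/mm
Parallel: k_eq = 40.615 + 75 + 52 = 167.61 N/mm
δ = F/k_eq = 5350/167.61 = 31.918 mm

31.9 mm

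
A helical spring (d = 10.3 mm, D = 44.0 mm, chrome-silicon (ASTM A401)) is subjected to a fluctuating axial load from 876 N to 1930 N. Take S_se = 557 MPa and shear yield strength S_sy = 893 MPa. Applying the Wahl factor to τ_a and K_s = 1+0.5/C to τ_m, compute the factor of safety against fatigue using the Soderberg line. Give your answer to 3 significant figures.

C = D/d = 44.0/10.3 = 4.2718; K_W = (4C−1)/(4C−4)+0.615/C = 1.3732; K_s = 1+0.5/C = 1.1170
F_a = (F_max−F_min)/2 = 527 N; F_m = (F_max+F_min)/2 = 1403 N
τ_a = K_W·8F_aD/(πd³) = 1.3732 × 54.037 = 74.203 MPa
τ_m = K_s·8F_mD/(πd³) = 1.1170 × 143.86 = 160.7 MPa
Soderberg: 1/n_f = τ_a/S_se + τ_m/S_sy = 74.203/557 + 160.7/893 = 0.13322 + 0.17995 = 0.31317
n_f = 1/0.31317 = 3.193

3.19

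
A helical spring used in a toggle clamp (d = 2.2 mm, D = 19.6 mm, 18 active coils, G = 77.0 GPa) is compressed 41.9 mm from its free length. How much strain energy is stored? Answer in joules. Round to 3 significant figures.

1.46 J

k = Gd⁴/(8D³N_a) = (77.0×10³)(2.2⁴)/(8·19.6³·18) = 1.6636 N/mm
U = ½kδ² = 0.5 × 1.6636 × 41.9² = 1460.3 N·mm = 1.4603 J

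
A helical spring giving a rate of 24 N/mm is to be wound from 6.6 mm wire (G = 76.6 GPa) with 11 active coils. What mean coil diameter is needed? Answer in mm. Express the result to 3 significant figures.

D = (Gd⁴/(8N_a·k))^(1/3) = (76.6×10³·6.6⁴/(8·11·24))^(1/3)
  = (68819.4)^(1/3) = 40.9798 mm

41.0 mm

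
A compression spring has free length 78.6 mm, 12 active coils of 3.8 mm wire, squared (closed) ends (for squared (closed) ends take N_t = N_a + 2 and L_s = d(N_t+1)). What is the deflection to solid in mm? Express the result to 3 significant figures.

21.6 mm

N_t = 14; L_s = 3.8·15 = 57 mm
δ_solid = L₀ − L_s = 78.6 − 57 = 21.6 mm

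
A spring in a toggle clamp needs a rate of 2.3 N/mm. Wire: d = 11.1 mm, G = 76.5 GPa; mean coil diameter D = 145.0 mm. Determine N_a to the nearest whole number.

21

N_a = Gd⁴/(8D³k) = (76.5×10³ × 11.1⁴)/(8 × 145.0³ × 2.3)
    = 1.16132e+09 / 5.60947e+07 = 20.7 → 21 coils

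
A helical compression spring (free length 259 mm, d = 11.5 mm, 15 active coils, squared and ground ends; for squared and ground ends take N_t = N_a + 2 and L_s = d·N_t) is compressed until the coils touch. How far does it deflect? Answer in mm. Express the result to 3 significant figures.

N_t = 17; L_s = 11.5·17 = 195.5 mm
δ_solid = L₀ − L_s = 259 − 195.5 = 63.5 mm

63.5 mm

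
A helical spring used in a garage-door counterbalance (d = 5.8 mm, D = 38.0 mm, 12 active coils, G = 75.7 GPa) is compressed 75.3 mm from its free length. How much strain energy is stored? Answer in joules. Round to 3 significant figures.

46.1 J

k = Gd⁴/(8D³N_a) = (75.7×10³)(5.8⁴)/(8·38.0³·12) = 16.262 N/mm
U = ½kδ² = 0.5 × 16.262 × 75.3² = 46105 N·mm = 46.105 J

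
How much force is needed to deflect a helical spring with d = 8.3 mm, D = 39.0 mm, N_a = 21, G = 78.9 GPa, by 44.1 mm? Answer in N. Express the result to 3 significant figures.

1660 N

k = Gd⁴/(8D³N_a) = (78.9×10³)(8.3⁴)/(8·39.0³·21) = 37.574 N/mm
F = k·δ = 37.574 × 44.1 = 1657 N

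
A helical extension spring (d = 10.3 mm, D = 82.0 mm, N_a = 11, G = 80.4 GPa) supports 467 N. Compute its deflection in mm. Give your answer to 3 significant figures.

k = Gd⁴/(8D³N_a) = (80.4×10³)(10.3⁴)/(8·82.0³·11) = 18.65 N/mm
δ = F/k = 467 / 18.65 = 25.04 mm

25.0 mm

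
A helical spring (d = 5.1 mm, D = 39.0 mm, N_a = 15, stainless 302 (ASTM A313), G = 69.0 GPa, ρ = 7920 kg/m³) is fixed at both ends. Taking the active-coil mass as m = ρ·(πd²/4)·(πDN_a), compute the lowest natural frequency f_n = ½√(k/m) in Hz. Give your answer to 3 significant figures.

74.3 Hz

k = Gd⁴/(8D³N_a) = (69.0×10³)(5.1⁴)/(8·39.0³·15) = 6.5577 N/mm = 6557.7 N/m
Wire length L = πDN_a = π·39.0·15 = 1837.8 mm
m = ρ·(πd²/4)·L = 7920 × 20.428×10⁻⁶ m² × 1.8378 m = 0.29735 kg
f_n = ½√(k/m) = 0.5·√(6557.7/0.29735) = 0.5·√(22054) = 74.253 Hz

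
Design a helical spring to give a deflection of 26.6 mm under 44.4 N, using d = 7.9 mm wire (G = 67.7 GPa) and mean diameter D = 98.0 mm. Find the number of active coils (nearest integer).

21

Required rate k = F/δ = 44.4/26.6 = 1.6692 N/mm
N_a = Gd⁴/(8D³k) = (67.7×10³ × 7.9⁴)/(8 × 98.0³ × 1.6692)
    = 2.63692e+08 / 1.25681e+07 = 20.98 → 21 coils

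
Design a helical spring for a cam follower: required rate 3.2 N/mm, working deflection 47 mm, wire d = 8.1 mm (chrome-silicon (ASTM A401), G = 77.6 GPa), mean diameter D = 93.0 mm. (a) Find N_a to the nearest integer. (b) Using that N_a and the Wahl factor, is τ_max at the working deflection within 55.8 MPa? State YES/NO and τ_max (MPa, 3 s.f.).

N_a = Gd⁴/(8D³k) = (77.6×10³)(8.1⁴)/(8·93.0³·3.2) = 16.22 → N_a = 16
Actual rate k = Gd⁴/(8D³·16) = 3.2445 N/mm
Working load F = kδ = 3.2445·47 = 152.49 N
C = 93.0/8.1 = 11.4815; K_W = (4C−1)/(4C−4)+0.615/C = 1.1251
τ_max = K_W·8FD/(πd³) = 1.1251·67.953 = 76.455 MPa
τ_max > 55.8 MPa → exceeds allowable

(a) 16 coils; (b) NO, τ_max = 76.5 MPa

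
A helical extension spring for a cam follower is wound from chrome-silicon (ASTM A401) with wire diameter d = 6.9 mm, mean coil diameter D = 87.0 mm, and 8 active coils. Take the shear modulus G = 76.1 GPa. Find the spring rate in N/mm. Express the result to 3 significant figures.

k = Gd⁴/(8D³N_a) = (76.1×10³ × 6.9⁴) / (8 × 87.0³ × 8)
  = 1.72497e+08 / 4.21442e+07 = 4.093 N/mm

4.09 N/mm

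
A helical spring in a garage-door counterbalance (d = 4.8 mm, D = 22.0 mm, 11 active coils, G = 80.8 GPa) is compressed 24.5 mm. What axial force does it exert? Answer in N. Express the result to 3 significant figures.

1120 N

k = Gd⁴/(8D³N_a) = (80.8×10³)(4.8⁴)/(8·22.0³·11) = 45.775 N/mm
F = k·δ = 45.775 × 24.5 = 1121.5 N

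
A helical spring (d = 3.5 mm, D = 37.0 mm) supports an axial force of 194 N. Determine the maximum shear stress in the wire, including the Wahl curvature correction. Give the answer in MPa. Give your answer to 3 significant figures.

485 MPa

Spring index C = D/d = 37.0/3.5 = 10.5714
K_W = (4C−1)/(4C−4) + 0.615/C = 41.286/38.286 + 0.0582 = 1.1365
τ₀ = 8FD/(πd³) = 8·194·37.0/(π·3.5³) = 57424/134.7 = 426.32 MPa
τ_max = K·τ₀ = 1.1365 × 426.32 = 484.53 MPa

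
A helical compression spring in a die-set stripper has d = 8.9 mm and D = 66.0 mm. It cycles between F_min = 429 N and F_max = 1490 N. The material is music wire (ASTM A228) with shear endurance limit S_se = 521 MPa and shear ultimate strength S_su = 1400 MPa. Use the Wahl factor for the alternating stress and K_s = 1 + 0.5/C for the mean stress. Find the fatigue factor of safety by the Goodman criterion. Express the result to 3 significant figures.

C = D/d = 66.0/8.9 = 7.4157; K_W = (4C−1)/(4C−4)+0.615/C = 1.1998; K_s = 1+0.5/C = 1.0674
F_a = (F_max−F_min)/2 = 530.5 N; F_m = (F_max+F_min)/2 = 959.5 N
τ_a = K_W·8F_aD/(πd³) = 1.1998 × 126.47 = 151.75 MPa
τ_m = K_s·8F_mD/(πd³) = 1.0674 × 228.75 = 244.17 MPa
Goodman: 1/n_f = τ_a/S_se + τ_m/S_su = 151.75/521 + 244.17/1400 = 0.29126 + 0.17441 = 0.46567
n_f = 1/0.46567 = 2.147

2.15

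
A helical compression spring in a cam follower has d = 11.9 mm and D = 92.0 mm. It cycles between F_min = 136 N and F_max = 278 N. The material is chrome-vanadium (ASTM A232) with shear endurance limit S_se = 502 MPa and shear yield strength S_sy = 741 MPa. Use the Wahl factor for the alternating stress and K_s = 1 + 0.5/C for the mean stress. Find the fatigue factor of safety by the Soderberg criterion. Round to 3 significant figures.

C = D/d = 92.0/11.9 = 7.7311; K_W = (4C−1)/(4C−4)+0.615/C = 1.1910; K_s = 1+0.5/C = 1.0647
F_a = (F_max−F_min)/2 = 71 N; F_m = (F_max+F_min)/2 = 207 N
τ_a = K_W·8F_aD/(πd³) = 1.1910 × 9.8706 = 11.756 MPa
τ_m = K_s·8F_mD/(πd³) = 1.0647 × 28.778 = 30.639 MPa
Soderberg: 1/n_f = τ_a/S_se + τ_m/S_sy = 11.756/502 + 30.639/741 = 0.02342 + 0.04135 = 0.064766
n_f = 1/0.064766 = 15.44

15.4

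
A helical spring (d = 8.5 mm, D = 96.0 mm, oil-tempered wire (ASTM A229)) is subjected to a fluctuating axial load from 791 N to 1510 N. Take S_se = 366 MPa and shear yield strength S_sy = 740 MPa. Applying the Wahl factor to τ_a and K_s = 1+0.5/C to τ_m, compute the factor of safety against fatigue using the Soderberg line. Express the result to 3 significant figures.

C = D/d = 96.0/8.5 = 11.2941; K_W = (4C−1)/(4C−4)+0.615/C = 1.1273; K_s = 1+0.5/C = 1.0443
F_a = (F_max−F_min)/2 = 359.5 N; F_m = (F_max+F_min)/2 = 1150.5 N
τ_a = K_W·8F_aD/(πd³) = 1.1273 × 143.1 = 161.32 MPa
τ_m = K_s·8F_mD/(πd³) = 1.0443 × 457.97 = 478.25 MPa
Soderberg: 1/n_f = τ_a/S_se + τ_m/S_sy = 161.32/366 + 478.25/740 = 0.44077 + 0.64628 = 1.0871
n_f = 1/1.0871 = 0.9199

0.920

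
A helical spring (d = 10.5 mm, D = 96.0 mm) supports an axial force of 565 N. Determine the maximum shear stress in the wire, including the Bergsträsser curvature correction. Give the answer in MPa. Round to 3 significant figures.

Spring index C = D/d = 96.0/10.5 = 9.1429
K_B = (4C+2)/(4C−3) = 38.571/33.571 = 1.1489
τ₀ = 8FD/(πd³) = 8·565·96.0/(π·10.5³) = 433920/3636.8 = 119.31 MPa
τ_max = K·τ₀ = 1.1489 × 119.31 = 137.08 MPa

137 MPa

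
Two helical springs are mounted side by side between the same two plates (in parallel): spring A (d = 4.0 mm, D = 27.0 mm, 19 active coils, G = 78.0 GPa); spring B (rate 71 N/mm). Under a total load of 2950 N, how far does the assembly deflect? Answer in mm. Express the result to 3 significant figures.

38.0 mm

k_A = Gd⁴/(8D³N_a) = (78.0×10³)(4.0⁴)/(8·27.0³·19) = 6.6742 N/mm
Parallel: k_eq = 6.6742 + 71 = 77.674 N/mm
δ = F/k_eq = 2950/77.674 = 37.979 mm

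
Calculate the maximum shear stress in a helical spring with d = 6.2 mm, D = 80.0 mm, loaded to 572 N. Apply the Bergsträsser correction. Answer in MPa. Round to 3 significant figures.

539 MPa

Spring index C = D/d = 80.0/6.2 = 12.9032
K_B = (4C+2)/(4C−3) = 53.613/48.613 = 1.1029
τ₀ = 8FD/(πd³) = 8·572·80.0/(π·6.2³) = 366080/748.73 = 488.93 MPa
τ_max = K·τ₀ = 1.1029 × 488.93 = 539.22 MPa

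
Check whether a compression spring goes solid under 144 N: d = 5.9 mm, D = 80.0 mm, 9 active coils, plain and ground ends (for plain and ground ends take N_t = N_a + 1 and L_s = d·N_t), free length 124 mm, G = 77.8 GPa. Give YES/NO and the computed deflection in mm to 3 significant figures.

k = Gd⁴/(8D³N_a) = (77.8×10³)(5.9⁴)/(8·80.0³·9) = 2.5573 N/mm
N_t = 10; L_s = 5.9·10 = 59 mm; δ_solid = L₀ − L_s = 124 − 59 = 65 mm
δ = F/k = 144/2.5573 = 56.309 mm
δ < δ_solid → spring does not go solid

NO, δ = 56.3 mm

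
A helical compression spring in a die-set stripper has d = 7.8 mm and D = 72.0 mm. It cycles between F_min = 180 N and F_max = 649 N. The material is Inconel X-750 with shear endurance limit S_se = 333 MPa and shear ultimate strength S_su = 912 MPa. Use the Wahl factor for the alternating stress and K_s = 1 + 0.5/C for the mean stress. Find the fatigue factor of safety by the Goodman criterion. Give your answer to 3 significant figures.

2.00

C = D/d = 72.0/7.8 = 9.2308; K_W = (4C−1)/(4C−4)+0.615/C = 1.1577; K_s = 1+0.5/C = 1.0542
F_a = (F_max−F_min)/2 = 234.5 N; F_m = (F_max+F_min)/2 = 414.5 N
τ_a = K_W·8F_aD/(πd³) = 1.1577 × 90.601 = 104.89 MPa
τ_m = K_s·8F_mD/(πd³) = 1.0542 × 160.14 = 168.82 MPa
Goodman: 1/n_f = τ_a/S_se + τ_m/S_su = 104.89/333 + 168.82/912 = 0.31499 + 0.18511 = 0.5001
n_f = 1/0.5001 = 2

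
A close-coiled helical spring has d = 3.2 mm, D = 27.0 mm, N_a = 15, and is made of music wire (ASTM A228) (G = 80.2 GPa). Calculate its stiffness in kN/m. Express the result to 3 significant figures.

3.56 kN/m

k = Gd⁴/(8D³N_a) = (80.2×10³ × 3.2⁴) / (8 × 27.0³ × 15)
  = 8.40958e+06 / 2.36196e+06 = 3.5604 N/mm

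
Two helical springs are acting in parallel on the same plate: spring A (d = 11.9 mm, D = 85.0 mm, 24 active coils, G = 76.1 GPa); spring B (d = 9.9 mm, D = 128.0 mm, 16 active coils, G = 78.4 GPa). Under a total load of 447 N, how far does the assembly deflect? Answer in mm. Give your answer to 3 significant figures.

k_A = Gd⁴/(8D³N_a) = (76.1×10³)(11.9⁴)/(8·85.0³·24) = 12.942 N/mm
k_B = Gd⁴/(8D³N_a) = (78.4×10³)(9.9⁴)/(8·128.0³·16) = 2.8055 N/mm
Parallel: k_eq = 12.942 + 2.8055 = 15.748 N/mm
δ = F/k_eq = 447/15.748 = 28.385 mm

28.4 mm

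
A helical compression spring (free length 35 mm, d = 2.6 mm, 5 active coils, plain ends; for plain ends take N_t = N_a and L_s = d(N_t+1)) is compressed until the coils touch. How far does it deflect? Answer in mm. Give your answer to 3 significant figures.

N_t = 5; L_s = 2.6·6 = 15.6 mm
δ_solid = L₀ − L_s = 35 − 15.6 = 19.4 mm

19.4 mm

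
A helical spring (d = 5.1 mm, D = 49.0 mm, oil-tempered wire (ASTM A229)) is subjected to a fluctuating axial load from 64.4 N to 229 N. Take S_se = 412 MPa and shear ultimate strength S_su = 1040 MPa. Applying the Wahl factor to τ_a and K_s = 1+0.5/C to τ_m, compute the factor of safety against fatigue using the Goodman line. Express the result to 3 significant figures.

2.81

C = D/d = 49.0/5.1 = 9.6078; K_W = (4C−1)/(4C−4)+0.615/C = 1.1511; K_s = 1+0.5/C = 1.0520
F_a = (F_max−F_min)/2 = 82.3 N; F_m = (F_max+F_min)/2 = 146.7 N
τ_a = K_W·8F_aD/(πd³) = 1.1511 × 77.415 = 89.116 MPa
τ_m = K_s·8F_mD/(πd³) = 1.0520 × 137.99 = 145.17 MPa
Goodman: 1/n_f = τ_a/S_se + τ_m/S_su = 89.116/412 + 145.17/1040 = 0.21630 + 0.13959 = 0.35589
n_f = 1/0.35589 = 2.81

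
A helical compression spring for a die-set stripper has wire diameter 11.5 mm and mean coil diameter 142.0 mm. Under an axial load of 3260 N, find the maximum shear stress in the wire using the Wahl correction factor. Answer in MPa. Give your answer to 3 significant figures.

865 MPa

Spring index C = D/d = 142.0/11.5 = 12.3478
K_W = (4C−1)/(4C−4) + 0.615/C = 48.391/45.391 + 0.0498 = 1.1159
τ₀ = 8FD/(πd³) = 8·3260·142.0/(π·11.5³) = 3.70336e+06/4778 = 775.09 MPa
τ_max = K·τ₀ = 1.1159 × 775.09 = 864.92 MPa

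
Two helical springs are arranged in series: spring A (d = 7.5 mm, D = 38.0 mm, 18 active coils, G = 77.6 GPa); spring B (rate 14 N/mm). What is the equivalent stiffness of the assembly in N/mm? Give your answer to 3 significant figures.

9.65 N/mm

k_A = Gd⁴/(8D³N_a) = (77.6×10³)(7.5⁴)/(8·38.0³·18) = 31.074 N/mm
Series: 1/k_eq = 1/31.074 + 1/14 = 0.10361; k_eq = 9.6516 N/mm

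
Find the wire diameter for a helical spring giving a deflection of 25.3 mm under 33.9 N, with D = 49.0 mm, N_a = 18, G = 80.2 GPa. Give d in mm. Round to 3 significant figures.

Required rate k = F/δ = 33.9/25.3 = 1.3399 N/mm
d = (8D³N_a·k / G)^(1/4) = (8·49.0³·18·1.3399 / (80.2×10³))^0.25
  = (283.05)^0.25 = 4.1017 mm

4.10 mm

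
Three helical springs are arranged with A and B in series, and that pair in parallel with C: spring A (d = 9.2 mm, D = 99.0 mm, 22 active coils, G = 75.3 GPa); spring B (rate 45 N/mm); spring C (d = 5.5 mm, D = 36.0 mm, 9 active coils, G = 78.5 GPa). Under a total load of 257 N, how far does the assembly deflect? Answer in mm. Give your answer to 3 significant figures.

10.6 mm

k_A = Gd⁴/(8D³N_a) = (75.3×10³)(9.2⁴)/(8·99.0³·22) = 3.1588 N/mm
k_C = Gd⁴/(8D³N_a) = (78.5×10³)(5.5⁴)/(8·36.0³·9) = 21.384 N/mm
Springs A,B series: k_AB = 1/(1/3.1588+1/45) = 2.9516 N/mm; parallel with C: k_eq = 2.9516+21.384 = 24.335 N/mm
δ = F/k_eq = 257/24.335 = 10.561 mm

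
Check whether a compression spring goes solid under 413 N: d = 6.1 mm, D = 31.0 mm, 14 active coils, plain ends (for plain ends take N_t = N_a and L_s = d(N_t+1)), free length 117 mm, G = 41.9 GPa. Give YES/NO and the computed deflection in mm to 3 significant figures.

NO, δ = 23.8 mm

k = Gd⁴/(8D³N_a) = (41.9×10³)(6.1⁴)/(8·31.0³·14) = 17.387 N/mm
N_t = 14; L_s = 6.1·15 = 91.5 mm; δ_solid = L₀ − L_s = 117 − 91.5 = 25.5 mm
δ = F/k = 413/17.387 = 23.753 mm
δ < δ_solid → spring does not go solid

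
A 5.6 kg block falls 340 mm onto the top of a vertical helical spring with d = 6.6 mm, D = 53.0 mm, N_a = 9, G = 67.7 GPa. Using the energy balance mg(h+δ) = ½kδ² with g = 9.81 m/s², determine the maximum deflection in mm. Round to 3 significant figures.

k = Gd⁴/(8D³N_a) = (67.7×10³)(6.6⁴)/(8·53.0³·9) = 11.984 N/mm
W = mg = 5.6 × 9.81 = 54.936 N
½kδ² − Wδ − Wh = 0 → δ = (W + √(W² + 2kWh))/k
δ = (54.936 + √(3018 + 447683))/11.984 = (54.936 + 671.34)/11.984 = 60.604 mm

60.6 mm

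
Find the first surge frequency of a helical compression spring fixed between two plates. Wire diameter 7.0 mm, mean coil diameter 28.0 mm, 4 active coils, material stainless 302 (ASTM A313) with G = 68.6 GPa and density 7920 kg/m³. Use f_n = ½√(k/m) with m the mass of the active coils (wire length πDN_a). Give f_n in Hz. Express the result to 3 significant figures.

739 Hz

k = Gd⁴/(8D³N_a) = (68.6×10³)(7.0⁴)/(8·28.0³·4) = 234.47 N/mm = 2.3447e+05 N/m
Wire length L = πDN_a = π·28.0·4 = 351.86 mm
m = ρ·(πd²/4)·L = 7920 × 38.485×10⁻⁶ m² × 0.35186 m = 0.10725 kg
f_n = ½√(k/m) = 0.5·√(2.3447e+05/0.10725) = 0.5·√(2.1863e+06) = 739.31 Hz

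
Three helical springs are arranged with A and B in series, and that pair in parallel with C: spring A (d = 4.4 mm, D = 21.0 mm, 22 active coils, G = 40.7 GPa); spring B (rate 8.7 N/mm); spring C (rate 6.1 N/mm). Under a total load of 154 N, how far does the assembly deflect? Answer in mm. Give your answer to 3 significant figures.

14.5 mm

k_A = Gd⁴/(8D³N_a) = (40.7×10³)(4.4⁴)/(8·21.0³·22) = 9.3591 N/mm
Springs A,B series: k_AB = 1/(1/9.3591+1/8.7) = 4.5088 N/mm; parallel with C: k_eq = 4.5088+6.1 = 10.609 N/mm
δ = F/k_eq = 154/10.609 = 14.516 mm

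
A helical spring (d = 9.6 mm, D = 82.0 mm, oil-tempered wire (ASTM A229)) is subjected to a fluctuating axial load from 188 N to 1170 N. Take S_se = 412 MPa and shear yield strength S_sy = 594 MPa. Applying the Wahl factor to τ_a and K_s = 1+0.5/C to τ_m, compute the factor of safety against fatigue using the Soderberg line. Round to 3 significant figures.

C = D/d = 82.0/9.6 = 8.5417; K_W = (4C−1)/(4C−4)+0.615/C = 1.1714; K_s = 1+0.5/C = 1.0585
F_a = (F_max−F_min)/2 = 491 N; F_m = (F_max+F_min)/2 = 679 N
τ_a = K_W·8F_aD/(πd³) = 1.1714 × 115.88 = 135.75 MPa
τ_m = K_s·8F_mD/(πd³) = 1.0585 × 160.25 = 169.64 MPa
Soderberg: 1/n_f = τ_a/S_se + τ_m/S_sy = 135.75/412 + 169.64/594 = 0.32949 + 0.28558 = 0.61508
n_f = 1/0.61508 = 1.626

1.63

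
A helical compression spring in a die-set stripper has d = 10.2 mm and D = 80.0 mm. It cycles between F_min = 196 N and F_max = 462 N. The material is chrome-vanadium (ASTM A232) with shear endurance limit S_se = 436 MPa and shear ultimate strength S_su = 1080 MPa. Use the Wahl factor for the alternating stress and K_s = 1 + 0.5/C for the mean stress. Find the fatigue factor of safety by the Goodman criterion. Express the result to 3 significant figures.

7.59

C = D/d = 80.0/10.2 = 7.8431; K_W = (4C−1)/(4C−4)+0.615/C = 1.1880; K_s = 1+0.5/C = 1.0637
F_a = (F_max−F_min)/2 = 133 N; F_m = (F_max+F_min)/2 = 329 N
τ_a = K_W·8F_aD/(πd³) = 1.1880 × 25.532 = 30.332 MPa
τ_m = K_s·8F_mD/(πd³) = 1.0637 × 63.158 = 67.184 MPa
Goodman: 1/n_f = τ_a/S_se + τ_m/S_su = 30.332/436 + 67.184/1080 = 0.06957 + 0.06221 = 0.13178
n_f = 1/0.13178 = 7.589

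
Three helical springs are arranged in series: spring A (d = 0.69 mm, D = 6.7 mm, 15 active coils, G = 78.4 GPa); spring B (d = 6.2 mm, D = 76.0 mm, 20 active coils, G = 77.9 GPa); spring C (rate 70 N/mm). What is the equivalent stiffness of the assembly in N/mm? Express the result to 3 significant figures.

0.377 N/mm

k_A = Gd⁴/(8D³N_a) = (78.4×10³)(0.69⁴)/(8·6.7³·15) = 0.49239 N/mm
k_B = Gd⁴/(8D³N_a) = (77.9×10³)(6.2⁴)/(8·76.0³·20) = 1.6389 N/mm
Series: 1/k_eq = 1/0.49239 + 1/1.6389 + 1/70 = 2.6554; k_eq = 0.37659 N/mm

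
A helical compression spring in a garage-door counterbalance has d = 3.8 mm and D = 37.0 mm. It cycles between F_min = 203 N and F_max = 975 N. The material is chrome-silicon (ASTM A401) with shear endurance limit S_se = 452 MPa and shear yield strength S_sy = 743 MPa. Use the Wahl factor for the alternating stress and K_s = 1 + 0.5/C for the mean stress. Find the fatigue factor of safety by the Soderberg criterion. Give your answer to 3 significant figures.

0.321

C = D/d = 37.0/3.8 = 9.7368; K_W = (4C−1)/(4C−4)+0.615/C = 1.1490; K_s = 1+0.5/C = 1.0514
F_a = (F_max−F_min)/2 = 386 N; F_m = (F_max+F_min)/2 = 589 N
τ_a = K_W·8F_aD/(πd³) = 1.1490 × 662.79 = 761.55 MPa
τ_m = K_s·8F_mD/(πd³) = 1.0514 × 1011.4 = 1063.3 MPa
Soderberg: 1/n_f = τ_a/S_se + τ_m/S_sy = 761.55/452 + 1063.3/743 = 1.68485 + 1.43108 = 3.1159
n_f = 1/3.1159 = 0.3209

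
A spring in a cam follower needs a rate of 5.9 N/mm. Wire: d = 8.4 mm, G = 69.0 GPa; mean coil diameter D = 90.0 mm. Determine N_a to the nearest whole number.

10

N_a = Gd⁴/(8D³k) = (69.0×10³ × 8.4⁴)/(8 × 90.0³ × 5.9)
    = 3.43531e+08 / 3.44088e+07 = 9.984 → 10 coils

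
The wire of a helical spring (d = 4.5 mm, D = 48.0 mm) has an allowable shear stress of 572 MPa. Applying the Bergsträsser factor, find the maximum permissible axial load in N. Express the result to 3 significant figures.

C = D/d = 48.0/4.5 = 10.6667
K_B = (4C+2)/(4C−3) = 44.667/39.667 = 1.1261
τ_max = K·8FD/(πd³) → F_max = τ_allow·πd³/(8DK)
F_max = 572·π·4.5³/(8·48.0·1.1261) = 1.6375e+05/432.4 = 378.7 N

379 N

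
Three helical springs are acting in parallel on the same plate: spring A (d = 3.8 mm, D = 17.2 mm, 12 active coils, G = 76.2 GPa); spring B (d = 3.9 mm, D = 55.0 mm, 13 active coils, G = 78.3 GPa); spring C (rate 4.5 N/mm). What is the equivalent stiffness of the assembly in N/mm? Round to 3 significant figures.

38.1 N/mm

k_A = Gd⁴/(8D³N_a) = (76.2×10³)(3.8⁴)/(8·17.2³·12) = 32.526 N/mm
k_B = Gd⁴/(8D³N_a) = (78.3×10³)(3.9⁴)/(8·55.0³·13) = 1.0469 N/mm
Parallel: k_eq = 32.526 + 1.0469 + 4.5 = 38.073 N/mm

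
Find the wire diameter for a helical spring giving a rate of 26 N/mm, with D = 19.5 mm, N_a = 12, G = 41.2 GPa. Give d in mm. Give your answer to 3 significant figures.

d = (8D³N_a·k / G)^(1/4) = (8·19.5³·12·26 / (41.2×10³))^0.25
  = (449.21)^0.25 = 4.6038 mm

4.60 mm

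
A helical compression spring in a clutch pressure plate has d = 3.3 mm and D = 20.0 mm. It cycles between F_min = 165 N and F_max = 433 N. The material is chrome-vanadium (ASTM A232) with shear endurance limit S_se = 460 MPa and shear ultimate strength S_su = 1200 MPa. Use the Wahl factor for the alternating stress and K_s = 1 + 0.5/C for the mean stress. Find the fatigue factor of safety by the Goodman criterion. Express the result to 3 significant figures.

C = D/d = 20.0/3.3 = 6.0606; K_W = (4C−1)/(4C−4)+0.615/C = 1.2497; K_s = 1+0.5/C = 1.0825
F_a = (F_max−F_min)/2 = 134 N; F_m = (F_max+F_min)/2 = 299 N
τ_a = K_W·8F_aD/(πd³) = 1.2497 × 189.9 = 237.32 MPa
τ_m = K_s·8F_mD/(πd³) = 1.0825 × 423.74 = 458.7 MPa
Goodman: 1/n_f = τ_a/S_se + τ_m/S_su = 237.32/460 + 458.7/1200 = 0.51591 + 0.38225 = 0.89816
n_f = 1/0.89816 = 1.113

1.11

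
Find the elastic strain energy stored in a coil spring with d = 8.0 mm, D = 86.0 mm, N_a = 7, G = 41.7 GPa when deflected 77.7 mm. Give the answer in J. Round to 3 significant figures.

14.5 J

k = Gd⁴/(8D³N_a) = (41.7×10³)(8.0⁴)/(8·86.0³·7) = 4.7953 N/mm
U = ½kδ² = 0.5 × 4.7953 × 77.7² = 14475 N·mm = 14.475 J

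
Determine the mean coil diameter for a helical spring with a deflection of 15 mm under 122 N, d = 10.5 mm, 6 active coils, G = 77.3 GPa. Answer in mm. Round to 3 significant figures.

Required rate k = F/δ = 122/15 = 8.1333 N/mm
D = (Gd⁴/(8N_a·k))^(1/3) = (77.3×10³·10.5⁴/(8·6·8.1333))^(1/3)
  = (2.40673e+06)^(1/3) = 134.0116 mm

134 mm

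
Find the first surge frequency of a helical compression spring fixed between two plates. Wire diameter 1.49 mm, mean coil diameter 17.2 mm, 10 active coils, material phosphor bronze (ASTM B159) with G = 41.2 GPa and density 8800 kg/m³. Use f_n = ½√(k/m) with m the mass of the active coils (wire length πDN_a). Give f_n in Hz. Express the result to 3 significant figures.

k = Gd⁴/(8D³N_a) = (41.2×10³)(1.49⁴)/(8·17.2³·10) = 0.49885 N/mm = 498.85 N/m
Wire length L = πDN_a = π·17.2·10 = 540.35 mm
m = ρ·(πd²/4)·L = 8800 × 1.7437×10⁻⁶ m² × 0.54035 m = 0.0082913 kg
f_n = ½√(k/m) = 0.5·√(498.85/0.0082913) = 0.5·√(60165) = 122.64 Hz

123 Hz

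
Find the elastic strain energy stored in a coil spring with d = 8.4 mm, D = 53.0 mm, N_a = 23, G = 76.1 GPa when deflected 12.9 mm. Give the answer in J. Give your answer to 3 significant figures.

k = Gd⁴/(8D³N_a) = (76.1×10³)(8.4⁴)/(8·53.0³·23) = 13.831 N/mm
U = ½kδ² = 0.5 × 13.831 × 12.9² = 1150.8 N·mm = 1.1508 J

1.15 J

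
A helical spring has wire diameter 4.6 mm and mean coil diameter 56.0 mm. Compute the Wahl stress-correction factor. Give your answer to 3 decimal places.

1.118

C = D/d = 56.0/4.6 = 12.1739
K_W = (4C−1)/(4C−4) + 0.615/C = 47.696/44.696 + 0.0505 = 1.1176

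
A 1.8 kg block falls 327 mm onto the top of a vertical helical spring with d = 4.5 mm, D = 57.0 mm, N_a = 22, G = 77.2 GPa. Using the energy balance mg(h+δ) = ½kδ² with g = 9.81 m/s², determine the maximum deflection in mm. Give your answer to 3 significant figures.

k = Gd⁴/(8D³N_a) = (77.2×10³)(4.5⁴)/(8·57.0³·22) = 0.97125 N/mm
W = mg = 1.8 × 9.81 = 17.658 N
½kδ² − Wδ − Wh = 0 → δ = (W + √(W² + 2kWh))/k
δ = (17.658 + √(311.8 + 11216.3))/0.97125 = (17.658 + 107.37)/0.97125 = 128.73 mm

129 mm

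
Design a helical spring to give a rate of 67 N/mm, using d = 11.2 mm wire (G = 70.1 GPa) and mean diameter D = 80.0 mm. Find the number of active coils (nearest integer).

N_a = Gd⁴/(8D³k) = (70.1×10³ × 11.2⁴)/(8 × 80.0³ × 67)
    = 1.10304e+09 / 2.74432e+08 = 4.019 → 4 coils

4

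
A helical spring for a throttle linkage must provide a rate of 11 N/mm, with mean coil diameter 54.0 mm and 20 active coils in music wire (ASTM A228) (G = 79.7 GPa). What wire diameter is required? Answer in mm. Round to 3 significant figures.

d = (8D³N_a·k / G)^(1/4) = (8·54.0³·20·11 / (79.7×10³))^0.25
  = (3477.2)^0.25 = 7.6791 mm

7.68 mm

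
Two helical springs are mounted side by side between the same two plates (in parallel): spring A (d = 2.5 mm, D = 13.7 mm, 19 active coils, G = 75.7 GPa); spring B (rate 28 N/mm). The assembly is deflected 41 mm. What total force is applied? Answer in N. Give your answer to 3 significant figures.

1460 N

k_A = Gd⁴/(8D³N_a) = (75.7×10³)(2.5⁴)/(8·13.7³·19) = 7.5657 N/mm
Parallel: k_eq = 7.5657 + 28 = 35.566 N/mm
F = k_eq·δ = 35.566·41 = 1458.2 N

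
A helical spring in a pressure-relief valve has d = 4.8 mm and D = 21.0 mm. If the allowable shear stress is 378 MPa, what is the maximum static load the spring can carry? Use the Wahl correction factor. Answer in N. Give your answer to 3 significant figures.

574 N

C = D/d = 21.0/4.8 = 4.3750
K_W = (4C−1)/(4C−4) + 0.615/C = 16.500/13.500 + 0.1406 = 1.3628
τ_max = K·8FD/(πd³) → F_max = τ_allow·πd³/(8DK)
F_max = 378·π·4.8³/(8·21.0·1.3628) = 1.3133e+05/228.95 = 573.62 N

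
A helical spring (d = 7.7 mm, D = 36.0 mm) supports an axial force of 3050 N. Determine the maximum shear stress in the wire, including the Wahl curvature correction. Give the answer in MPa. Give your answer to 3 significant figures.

Spring index C = D/d = 36.0/7.7 = 4.6753
K_W = (4C−1)/(4C−4) + 0.615/C = 17.701/14.701 + 0.1315 = 1.3356
τ₀ = 8FD/(πd³) = 8·3050·36.0/(π·7.7³) = 878400/1434.2 = 612.45 MPa
τ_max = K·τ₀ = 1.3356 × 612.45 = 817.99 MPa

818 MPa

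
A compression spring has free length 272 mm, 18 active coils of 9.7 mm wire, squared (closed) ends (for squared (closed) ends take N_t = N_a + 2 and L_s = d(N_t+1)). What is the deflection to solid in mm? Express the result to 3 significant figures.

N_t = 20; L_s = 9.7·21 = 203.7 mm
δ_solid = L₀ − L_s = 272 − 203.7 = 68.3 mm

68.3 mm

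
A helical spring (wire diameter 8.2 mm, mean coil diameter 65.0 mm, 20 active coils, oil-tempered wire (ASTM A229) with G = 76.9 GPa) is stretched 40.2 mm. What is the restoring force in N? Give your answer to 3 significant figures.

318 N

k = Gd⁴/(8D³N_a) = (76.9×10³)(8.2⁴)/(8·65.0³·20) = 7.9126 N/mm
F = k·δ = 7.9126 × 40.2 = 318.09 N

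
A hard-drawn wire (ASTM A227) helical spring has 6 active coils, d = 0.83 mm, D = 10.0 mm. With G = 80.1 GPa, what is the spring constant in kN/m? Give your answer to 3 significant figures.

k = Gd⁴/(8D³N_a) = (80.1×10³ × 0.83⁴) / (8 × 10.0³ × 6)
  = 38014.1 / 48000 = 0.79196 N/mm

0.792 kN/m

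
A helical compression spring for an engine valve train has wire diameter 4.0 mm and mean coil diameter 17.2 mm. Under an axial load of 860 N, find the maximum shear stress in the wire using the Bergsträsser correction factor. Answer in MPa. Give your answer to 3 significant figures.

Spring index C = D/d = 17.2/4.0 = 4.3000
K_B = (4C+2)/(4C−3) = 19.200/14.200 = 1.3521
τ₀ = 8FD/(πd³) = 8·860·17.2/(π·4.0³) = 118336/201.06 = 588.55 MPa
τ_max = K·τ₀ = 1.3521 × 588.55 = 795.79 MPa

796 MPa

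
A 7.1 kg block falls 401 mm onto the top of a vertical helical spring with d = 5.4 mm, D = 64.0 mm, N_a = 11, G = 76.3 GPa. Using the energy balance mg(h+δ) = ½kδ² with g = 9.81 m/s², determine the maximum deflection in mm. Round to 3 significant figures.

168 mm

k = Gd⁴/(8D³N_a) = (76.3×10³)(5.4⁴)/(8·64.0³·11) = 2.8124 N/mm
W = mg = 7.1 × 9.81 = 69.651 N
½kδ² − Wδ − Wh = 0 → δ = (W + √(W² + 2kWh))/k
δ = (69.651 + √(4851.3 + 157101))/2.8124 = (69.651 + 402.43)/2.8124 = 167.86 mm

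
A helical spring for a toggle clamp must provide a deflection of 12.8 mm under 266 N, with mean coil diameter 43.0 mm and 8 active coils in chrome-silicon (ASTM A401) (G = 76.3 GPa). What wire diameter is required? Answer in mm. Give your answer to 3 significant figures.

6.10 mm

Required rate k = F/δ = 266/12.8 = 20.781 N/mm
d = (8D³N_a·k / G)^(1/4) = (8·43.0³·8·20.781 / (76.3×10³))^0.25
  = (1385.9)^0.25 = 6.1015 mm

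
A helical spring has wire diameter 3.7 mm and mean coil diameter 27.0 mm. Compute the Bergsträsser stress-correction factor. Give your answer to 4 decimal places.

C = D/d = 27.0/3.7 = 7.2973
K_B = (4C+2)/(4C−3) = 31.189/26.189 = 1.1909

1.1909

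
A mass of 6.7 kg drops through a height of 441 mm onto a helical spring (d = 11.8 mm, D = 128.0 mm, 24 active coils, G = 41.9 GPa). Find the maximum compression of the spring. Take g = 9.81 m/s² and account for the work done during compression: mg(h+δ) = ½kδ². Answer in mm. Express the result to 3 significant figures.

k = Gd⁴/(8D³N_a) = (41.9×10³)(11.8⁴)/(8·128.0³·24) = 2.0175 N/mm
W = mg = 6.7 × 9.81 = 65.727 N
½kδ² − Wδ − Wh = 0 → δ = (W + √(W² + 2kWh))/k
δ = (65.727 + √(4320 + 116956))/2.0175 = (65.727 + 348.25)/2.0175 = 205.19 mm

205 mm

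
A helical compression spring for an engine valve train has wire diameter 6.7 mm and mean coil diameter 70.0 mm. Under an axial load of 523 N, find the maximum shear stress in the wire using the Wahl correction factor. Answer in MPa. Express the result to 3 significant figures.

Spring index C = D/d = 70.0/6.7 = 10.4478
K_W = (4C−1)/(4C−4) + 0.615/C = 40.791/37.791 + 0.0589 = 1.1382
τ₀ = 8FD/(πd³) = 8·523·70.0/(π·6.7³) = 292880/944.87 = 309.97 MPa
τ_max = K·τ₀ = 1.1382 × 309.97 = 352.82 MPa

353 MPa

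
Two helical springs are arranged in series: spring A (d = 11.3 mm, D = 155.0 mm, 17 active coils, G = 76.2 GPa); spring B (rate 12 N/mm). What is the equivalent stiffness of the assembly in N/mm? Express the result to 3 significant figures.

2.04 N/mm

k_A = Gd⁴/(8D³N_a) = (76.2×10³)(11.3⁴)/(8·155.0³·17) = 2.4532 N/mm
Series: 1/k_eq = 1/2.4532 + 1/12 = 0.49096; k_eq = 2.0368 N/mm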